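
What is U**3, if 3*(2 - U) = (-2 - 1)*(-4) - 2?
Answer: -64/27 ≈ -2.3704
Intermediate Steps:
U = -4/3 (U = 2 - ((-2 - 1)*(-4) - 2)/3 = 2 - (-3*(-4) - 2)/3 = 2 - (12 - 2)/3 = 2 - 1/3*10 = 2 - 10/3 = -4/3 ≈ -1.3333)
U**3 = (-4/3)**3 = -64/27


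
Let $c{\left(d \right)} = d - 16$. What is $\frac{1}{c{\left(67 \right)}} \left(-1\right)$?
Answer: $- \frac{1}{51} \approx -0.019608$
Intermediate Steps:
$c{\left(d \right)} = -16 + d$
$\frac{1}{c{\left(67 \right)}} \left(-1\right) = \frac{1}{-16 + 67} \left(-1\right) = \frac{1}{51} \left(-1\right) = - \frac{1}{51}$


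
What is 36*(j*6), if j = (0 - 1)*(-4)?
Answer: 864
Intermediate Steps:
j = 4 (j = -1*(-4) = 4)
36*(j*6) = 36*(4*6) = 36*24 = 864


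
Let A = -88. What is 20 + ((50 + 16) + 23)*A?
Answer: -7812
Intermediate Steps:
20 + ((50 + 16) + 23)*A = 20 + ((50 + 16) + 23)*(-88) = 20 + (66 + 23)*(-88) = 20 + 89*(-88) = 20 - 7832 = -7812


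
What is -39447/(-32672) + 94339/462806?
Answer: 10669276045/7560398816 ≈ 1.4112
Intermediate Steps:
-39447/(-32672) + 94339/462806 = -39447*(-1/32672) + 94339*(1/462806) = 39447/32672 + 94339/462806 = 10669276045/7560398816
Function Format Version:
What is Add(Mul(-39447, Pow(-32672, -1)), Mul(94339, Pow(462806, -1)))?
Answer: Rational(10669276045, 7560398816) ≈ 1.4112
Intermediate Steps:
Add(Mul(-39447, Pow(-32672, -1)), Mul(94339, Pow(462806, -1))) = Add(Mul(-39447, Rational(-1, 32672)), Mul(94339, Rational(1, 462806))) = Add(Rational(39447, 32672), Rational(94339, 462806)) = Rational(10669276045, 7560398816)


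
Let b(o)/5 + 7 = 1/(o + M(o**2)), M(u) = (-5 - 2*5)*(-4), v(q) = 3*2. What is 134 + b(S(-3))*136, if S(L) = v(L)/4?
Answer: -567638/123 ≈ -4614.9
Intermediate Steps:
v(q) = 6
S(L) = 3/2 (S(L) = 6/4 = 6*(1/4) = 3/2)
M(u) = 60 (M(u) = (-5 - 10)*(-4) = -15*(-4) = 60)
b(o) = -35 + 5/(60 + o) (b(o) = -35 + 5/(o + 60) = -35 + 5/(60 + o))
134 + b(S(-3))*136 = 134 + (5*(-419 - 7*3/2)/(60 + 3/2))*136 = 134 + (5*(-419 - 21/2)/(123/2))*136 = 134 + (5*(2/123)*(-859/2))*136 = 134 - 4295/123*136 = 134 - 584120/123 = -567638/123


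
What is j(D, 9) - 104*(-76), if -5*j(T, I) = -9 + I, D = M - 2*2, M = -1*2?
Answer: 7904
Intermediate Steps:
M = -2
D = -6 (D = -2 - 2*2 = -2 - 4 = -6)
j(T, I) = 9/5 - I/5 (j(T, I) = -(-9 + I)/5 = 9/5 - I/5)
j(D, 9) - 104*(-76) = (9/5 - 1/5*9) - 104*(-76) = (9/5 - 9/5) + 7904 = 0 + 7904 = 7904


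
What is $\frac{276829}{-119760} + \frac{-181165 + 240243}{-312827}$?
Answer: $- \frac{93674766863}{37464161520} \approx -2.5004$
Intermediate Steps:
$\frac{276829}{-119760} + \frac{-181165 + 240243}{-312827} = 276829 \left(- \frac{1}{119760}\right) + 59078 \left(- \frac{1}{312827}\right) = - \frac{276829}{119760} - \frac{59078}{312827} = - \frac{93674766863}{37464161520}$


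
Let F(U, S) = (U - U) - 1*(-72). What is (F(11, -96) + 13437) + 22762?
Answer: 36271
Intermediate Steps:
F(U, S) = 72 (F(U, S) = 0 + 72 = 72)
(F(11, -96) + 13437) + 22762 = (72 + 13437) + 22762 = 13509 + 22762 = 36271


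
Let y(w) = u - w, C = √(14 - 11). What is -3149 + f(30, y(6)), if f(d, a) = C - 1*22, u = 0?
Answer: -3171 + √3 ≈ -3169.3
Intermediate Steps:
C = √3 ≈ 1.7320
y(w) = -w (y(w) = 0 - w = -w)
f(d, a) = -22 + √3 (f(d, a) = √3 - 1*22 = √3 - 22 = -22 + √3)
-3149 + f(30, y(6)) = -3149 + (-22 + √3) = -3171 + √3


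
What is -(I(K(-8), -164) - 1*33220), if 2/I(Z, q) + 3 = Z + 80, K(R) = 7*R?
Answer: 697618/21 ≈ 33220.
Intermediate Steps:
I(Z, q) = 2/(77 + Z) (I(Z, q) = 2/(-3 + (Z + 80)) = 2/(-3 + (80 + Z)) = 2/(77 + Z))
-(I(K(-8), -164) - 1*33220) = -(2/(77 + 7*(-8)) - 1*33220) = -(2/(77 - 56) - 33220) = -(2/21 - 33220) = -1*(-697618/21) = 697618/21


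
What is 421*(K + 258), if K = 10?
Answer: 112828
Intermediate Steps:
421*(K + 258) = 421*(10 + 258) = 421*268 = 112828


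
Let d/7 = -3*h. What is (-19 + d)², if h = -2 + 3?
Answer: 1600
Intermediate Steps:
h = 1
d = -21 (d = 7*(-3*1) = 7*(-3) = -21)
(-19 + d)² = (-19 - 21)² = (-40)² = 1600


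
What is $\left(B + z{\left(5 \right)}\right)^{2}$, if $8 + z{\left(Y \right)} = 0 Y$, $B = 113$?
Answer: $11025$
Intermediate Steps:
$z{\left(Y \right)} = -8$ ($z{\left(Y \right)} = -8 + 0 Y = -8 + 0 = -8$)
$\left(B + z{\left(5 \right)}\right)^{2} = \left(113 - 8\right)^{2} = 105^{2} = 11025$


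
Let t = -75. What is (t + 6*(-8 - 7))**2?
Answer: 27225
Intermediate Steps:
(t + 6*(-8 - 7))**2 = (-75 + 6*(-8 - 7))**2 = (-75 + 6*(-15))**2 = (-75 - 90)**2 = (-165)**2 = 27225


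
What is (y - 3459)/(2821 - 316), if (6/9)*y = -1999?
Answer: -861/334 ≈ -2.5778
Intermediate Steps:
y = -5997/2 (y = (3/2)*(-1999) = -5997/2 ≈ -2998.5)
(y - 3459)/(2821 - 316) = (-5997/2 - 3459)/(2821 - 316) = -12915/2/2505 = -12915/2*1/2505 = -861/334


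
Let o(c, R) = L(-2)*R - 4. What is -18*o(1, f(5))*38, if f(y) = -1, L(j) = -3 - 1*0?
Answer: 684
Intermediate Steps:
L(j) = -3 (L(j) = -3 + 0 = -3)
o(c, R) = -4 - 3*R (o(c, R) = -3*R - 4 = -4 - 3*R)
-18*o(1, f(5))*38 = -18*(-4 - 3*(-1))*38 = -18*(-4 + 3)*38 = -18*(-1)*38 = 18*38 = 684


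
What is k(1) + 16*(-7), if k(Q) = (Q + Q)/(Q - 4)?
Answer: -338/3 ≈ -112.67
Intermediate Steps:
k(Q) = 2*Q/(-4 + Q) (k(Q) = (2*Q)/(-4 + Q) = 2*Q/(-4 + Q))
k(1) + 16*(-7) = 2*1/(-4 + 1) + 16*(-7) = 2*1/(-3) - 112 = 2*1*(-⅓) - 112 = -⅔ - 112 = -338/3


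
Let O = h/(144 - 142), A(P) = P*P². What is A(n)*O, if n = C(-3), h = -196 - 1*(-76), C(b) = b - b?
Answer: 0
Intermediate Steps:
C(b) = 0
h = -120 (h = -196 + 76 = -120)
n = 0
A(P) = P³
O = -60 (O = -120/(144 - 142) = -120/2 = -120*½ = -60)
A(n)*O = 0³*(-60) = 0*(-60) = 0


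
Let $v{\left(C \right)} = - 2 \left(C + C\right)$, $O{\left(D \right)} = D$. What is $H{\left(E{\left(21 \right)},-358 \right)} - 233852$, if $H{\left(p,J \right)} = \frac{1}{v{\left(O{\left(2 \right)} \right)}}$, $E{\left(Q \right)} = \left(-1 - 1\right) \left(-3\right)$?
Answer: $- \frac{1870817}{8} \approx -2.3385 \cdot 10^{5}$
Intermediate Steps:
$E{\left(Q \right)} = 6$ ($E{\left(Q \right)} = \left(-2\right) \left(-3\right) = 6$)
$v{\left(C \right)} = - 4 C$ ($v{\left(C \right)} = - 2 \cdot 2 C = - 4 C$)
$H{\left(p,J \right)} = - \frac{1}{8}$ ($H{\left(p,J \right)} = \frac{1}{\left(-4\right) 2} = \frac{1}{-8} = - \frac{1}{8}$)
$H{\left(E{\left(21 \right)},-358 \right)} - 233852 = - \frac{1}{8} - 233852 = - \frac{1870817}{8}$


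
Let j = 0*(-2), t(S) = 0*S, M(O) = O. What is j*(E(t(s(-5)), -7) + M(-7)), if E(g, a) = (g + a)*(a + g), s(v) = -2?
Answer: 0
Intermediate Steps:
t(S) = 0
E(g, a) = (a + g)² (E(g, a) = (a + g)*(a + g) = (a + g)²)
j = 0
j*(E(t(s(-5)), -7) + M(-7)) = 0*((-7 + 0)² - 7) = 0*((-7)² - 7) = 0*(49 - 7) = 0*42 = 0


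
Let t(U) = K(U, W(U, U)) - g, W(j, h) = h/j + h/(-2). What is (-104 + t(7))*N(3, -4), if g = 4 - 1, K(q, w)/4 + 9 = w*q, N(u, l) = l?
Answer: 852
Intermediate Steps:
W(j, h) = -h/2 + h/j (W(j, h) = h/j + h*(-½) = h/j - h/2 = -h/2 + h/j)
K(q, w) = -36 + 4*q*w (K(q, w) = -36 + 4*(w*q) = -36 + 4*(q*w) = -36 + 4*q*w)
g = 3
t(U) = -39 + 4*U*(1 - U/2) (t(U) = (-36 + 4*U*(-U/2 + U/U)) - 1*3 = (-36 + 4*U*(-U/2 + 1)) - 3 = (-36 + 4*U*(1 - U/2)) - 3 = -39 + 4*U*(1 - U/2))
(-104 + t(7))*N(3, -4) = (-104 + (-39 - 2*7*(-2 + 7)))*(-4) = (-104 + (-39 - 2*7*5))*(-4) = (-104 + (-39 - 70))*(-4) = (-104 - 109)*(-4) = -213*(-4) = 852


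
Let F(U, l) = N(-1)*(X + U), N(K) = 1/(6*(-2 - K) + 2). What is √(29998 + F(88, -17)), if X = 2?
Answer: √119902/2 ≈ 173.13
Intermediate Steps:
N(K) = 1/(-10 - 6*K) (N(K) = 1/((-12 - 6*K) + 2) = 1/(-10 - 6*K))
F(U, l) = -½ - U/4 (F(U, l) = (-1/(10 + 6*(-1)))*(2 + U) = (-1/(10 - 6))*(2 + U) = (-1/4)*(2 + U) = (-1*¼)*(2 + U) = -(2 + U)/4 = -½ - U/4)
√(29998 + F(88, -17)) = √(29998 + (-½ - ¼*88)) = √(29998 + (-½ - 22)) = √(29998 - 45/2) = √(59951/2) = √119902/2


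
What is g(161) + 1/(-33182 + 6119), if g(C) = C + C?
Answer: 8714285/27063 ≈ 322.00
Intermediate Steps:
g(C) = 2*C
g(161) + 1/(-33182 + 6119) = 2*161 + 1/(-33182 + 6119) = 322 + 1/(-27063) = 322 - 1/27063 = 8714285/27063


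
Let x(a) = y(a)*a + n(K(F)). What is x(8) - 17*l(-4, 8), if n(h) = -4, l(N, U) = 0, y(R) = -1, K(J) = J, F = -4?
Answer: -12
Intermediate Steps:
x(a) = -4 - a (x(a) = -a - 4 = -4 - a)
x(8) - 17*l(-4, 8) = (-4 - 1*8) - 17*0 = (-4 - 8) + 0 = -12 + 0 = -12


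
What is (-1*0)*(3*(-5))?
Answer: 0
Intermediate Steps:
(-1*0)*(3*(-5)) = 0*(-15) = 0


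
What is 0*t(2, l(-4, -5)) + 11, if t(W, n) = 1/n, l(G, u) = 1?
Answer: 11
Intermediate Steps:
0*t(2, l(-4, -5)) + 11 = 0/1 + 11 = 0*1 + 11 = 0 + 11 = 11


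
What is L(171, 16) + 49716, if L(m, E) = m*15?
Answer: 52281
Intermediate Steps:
L(m, E) = 15*m
L(171, 16) + 49716 = 15*171 + 49716 = 2565 + 49716 = 52281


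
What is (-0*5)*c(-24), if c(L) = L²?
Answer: 0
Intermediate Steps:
(-0*5)*c(-24) = -0*5*(-24)² = -8*0*576 = 0*576 = 0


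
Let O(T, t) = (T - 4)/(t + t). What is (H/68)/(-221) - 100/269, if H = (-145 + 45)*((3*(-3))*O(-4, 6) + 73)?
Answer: 155575/1010633 ≈ 0.15394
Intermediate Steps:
O(T, t) = (-4 + T)/(2*t) (O(T, t) = (-4 + T)/((2*t)) = (-4 + T)*(1/(2*t)) = (-4 + T)/(2*t))
H = -7900 (H = (-145 + 45)*((3*(-3))*((½)*(-4 - 4)/6) + 73) = -100*(-9*(-8)/(2*6) + 73) = -100*(-9*(-⅔) + 73) = -100*(6 + 73) = -100*79 = -7900)
(H/68)/(-221) - 100/269 = -7900/68/(-221) - 100/269 = -7900*1/68*(-1/221) - 100*1/269 = -1975/17*(-1/221) - 100/269 = 1975/3757 - 100/269 = 155575/1010633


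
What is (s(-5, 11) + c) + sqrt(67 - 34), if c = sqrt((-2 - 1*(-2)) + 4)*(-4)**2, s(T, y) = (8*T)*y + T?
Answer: -413 + sqrt(33) ≈ -407.26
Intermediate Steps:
s(T, y) = T + 8*T*y (s(T, y) = 8*T*y + T = T + 8*T*y)
c = 32 (c = sqrt((-2 + 2) + 4)*16 = sqrt(0 + 4)*16 = sqrt(4)*16 = 2*16 = 32)
(s(-5, 11) + c) + sqrt(67 - 34) = (-5*(1 + 8*11) + 32) + sqrt(67 - 34) = (-5*(1 + 88) + 32) + sqrt(33) = (-5*89 + 32) + sqrt(33) = (-445 + 32) + sqrt(33) = -413 + sqrt(33)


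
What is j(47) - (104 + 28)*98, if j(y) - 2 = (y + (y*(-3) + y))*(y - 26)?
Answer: -13921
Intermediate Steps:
j(y) = 2 - y*(-26 + y) (j(y) = 2 + (y + (y*(-3) + y))*(y - 26) = 2 + (y + (-3*y + y))*(-26 + y) = 2 + (y - 2*y)*(-26 + y) = 2 + (-y)*(-26 + y) = 2 - y*(-26 + y))
j(47) - (104 + 28)*98 = (2 - 1*47**2 + 26*47) - (104 + 28)*98 = (2 - 1*2209 + 1222) - 132*98 = (2 - 2209 + 1222) - 1*12936 = -985 - 12936 = -13921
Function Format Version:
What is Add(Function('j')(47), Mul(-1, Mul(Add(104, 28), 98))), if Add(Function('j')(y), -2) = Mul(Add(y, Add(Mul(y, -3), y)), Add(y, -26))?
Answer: -13921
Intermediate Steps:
Function('j')(y) = Add(2, Mul(-1, y, Add(-26, y))) (Function('j')(y) = Add(2, Mul(Add(y, Add(Mul(y, -3), y)), Add(y, -26))) = Add(2, Mul(Add(y, Add(Mul(-3, y), y)), Add(-26, y))) = Add(2, Mul(Add(y, Mul(-2, y)), Add(-26, y))) = Add(2, Mul(Mul(-1, y), Add(-26, y))) = Add(2, Mul(-1, y, Add(-26, y))))
Add(Function('j')(47), Mul(-1, Mul(Add(104, 28), 98))) = Add(Add(2, Mul(-1, Pow(47, 2)), Mul(26, 47)), Mul(-1, Mul(Add(104, 28), 98))) = Add(Add(2, Mul(-1, 2209), 1222), Mul(-1, Mul(132, 98))) = Add(Add(2, -2209, 1222), Mul(-1, 12936)) = Add(-985, -12936) = -13921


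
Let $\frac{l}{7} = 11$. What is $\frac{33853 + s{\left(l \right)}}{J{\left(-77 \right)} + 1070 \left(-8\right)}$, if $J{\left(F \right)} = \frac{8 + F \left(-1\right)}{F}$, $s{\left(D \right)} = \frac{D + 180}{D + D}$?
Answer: $- \frac{10163}{2570} \approx -3.9545$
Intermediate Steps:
$l = 77$ ($l = 7 \cdot 11 = 77$)
$s{\left(D \right)} = \frac{180 + D}{2 D}$
$J{\left(F \right)} = \frac{8 - F}{F}$
$\frac{33853 + s{\left(l \right)}}{J{\left(-77 \right)} + 1070 \left(-8\right)} = \frac{33853 + \frac{180 + 77}{2 \cdot 77}}{\frac{8 - -77}{-77} + 1070 \left(-8\right)} = \frac{33853 + \frac{1}{2} \cdot \frac{1}{77} \cdot 257}{- \frac{8 + 77}{77} - 8560} = \frac{33853 + \frac{257}{154}}{\left(- \frac{1}{77}\right) 85 - 8560} = \frac{5213619}{154 \left(- \frac{85}{77} - 8560\right)} = \frac{5213619}{154 \left(- \frac{659205}{77}\right)} = \frac{5213619}{154} \left(- \frac{77}{659205}\right) = - \frac{10163}{2570}$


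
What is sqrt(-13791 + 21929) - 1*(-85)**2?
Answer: -7225 + sqrt(8138) ≈ -7134.8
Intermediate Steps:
sqrt(-13791 + 21929) - 1*(-85)**2 = sqrt(8138) - 1*7225 = sqrt(8138) - 7225 = -7225 + sqrt(8138)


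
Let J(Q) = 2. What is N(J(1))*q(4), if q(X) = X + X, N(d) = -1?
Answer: -8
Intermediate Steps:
q(X) = 2*X
N(J(1))*q(4) = -2*4 = -1*8 = -8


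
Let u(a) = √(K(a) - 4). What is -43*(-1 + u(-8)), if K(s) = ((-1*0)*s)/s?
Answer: 43 - 86*I ≈ 43.0 - 86.0*I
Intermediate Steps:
K(s) = 0 (K(s) = (0*s)/s = 0/s = 0)
u(a) = 2*I (u(a) = √(0 - 4) = √(-4) = 2*I)
-43*(-1 + u(-8)) = -43*(-1 + 2*I) = 43 - 86*I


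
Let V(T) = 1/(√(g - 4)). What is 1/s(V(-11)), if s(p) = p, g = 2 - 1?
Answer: I*√3 ≈ 1.732*I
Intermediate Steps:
g = 1
V(T) = -I*√3/3 (V(T) = 1/(√(1 - 4)) = 1/(√(-3)) = 1/(I*√3) = -I*√3/3)
1/s(V(-11)) = 1/(-I*√3/3) = I*√3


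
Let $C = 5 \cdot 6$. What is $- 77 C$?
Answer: $-2310$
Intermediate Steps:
$C = 30$
$- 77 C = \left(-77\right) 30 = -2310$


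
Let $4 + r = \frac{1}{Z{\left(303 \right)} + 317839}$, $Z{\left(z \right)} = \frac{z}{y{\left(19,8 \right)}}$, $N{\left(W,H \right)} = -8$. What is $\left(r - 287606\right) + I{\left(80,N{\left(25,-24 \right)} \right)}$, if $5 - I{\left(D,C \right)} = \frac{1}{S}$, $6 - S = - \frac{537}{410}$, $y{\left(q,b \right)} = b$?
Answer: $- \frac{2191958378349949}{7621415955} \approx -2.8761 \cdot 10^{5}$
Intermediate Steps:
$S = \frac{2997}{410}$ ($S = 6 - - \frac{537}{410} = 6 + \frac{537}{410} = \frac{2997}{410} \approx 7.3098$)
$Z{\left(z \right)} = \frac{z}{8}$
$I{\left(D,C \right)} = \frac{14575}{2997}$ ($I{\left(D,C \right)} = 5 - \frac{1}{\frac{2997}{410}} = 5 - \frac{410}{2997} = \frac{14575}{2997}$)
$r = - \frac{10172052}{2543015}$ ($r = -4 + \frac{1}{\frac{1}{8} \cdot 303 + 317839} = -4 + \frac{1}{\frac{303}{8} + 317839} = -4 + \frac{1}{\frac{2543015}{8}} = -4 + \frac{8}{2543015} = - \frac{10172052}{2543015} \approx -4.0$)
$\left(r - 287606\right) + I{\left(80,N{\left(25,-24 \right)} \right)} = \left(- \frac{10172052}{2543015} - 287606\right) + \frac{14575}{2997} = - \frac{731396544142}{2543015} + \frac{14575}{2997} = - \frac{2191958378349949}{7621415955}$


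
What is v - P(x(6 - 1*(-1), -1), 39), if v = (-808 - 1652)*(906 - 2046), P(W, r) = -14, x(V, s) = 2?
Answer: 2804414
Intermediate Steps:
v = 2804400 (v = -2460*(-1140) = 2804400)
v - P(x(6 - 1*(-1), -1), 39) = 2804400 - 1*(-14) = 2804400 + 14 = 2804414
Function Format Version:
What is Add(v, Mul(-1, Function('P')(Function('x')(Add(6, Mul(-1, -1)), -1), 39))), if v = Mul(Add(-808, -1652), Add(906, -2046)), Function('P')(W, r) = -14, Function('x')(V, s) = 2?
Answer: 2804414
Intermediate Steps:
v = 2804400 (v = Mul(-2460, -1140) = 2804400)
Add(v, Mul(-1, Function('P')(Function('x')(Add(6, Mul(-1, -1)), -1), 39))) = Add(2804400, Mul(-1, -14)) = Add(2804400, 14) = 2804414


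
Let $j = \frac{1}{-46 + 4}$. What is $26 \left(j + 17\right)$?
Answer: $\frac{9269}{21} \approx 441.38$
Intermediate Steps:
$j = - \frac{1}{42}$ ($j = \frac{1}{-42} = - \frac{1}{42} \approx -0.02381$)
$26 \left(j + 17\right) = 26 \left(- \frac{1}{42} + 17\right) = 26 \cdot \frac{713}{42} = \frac{9269}{21}$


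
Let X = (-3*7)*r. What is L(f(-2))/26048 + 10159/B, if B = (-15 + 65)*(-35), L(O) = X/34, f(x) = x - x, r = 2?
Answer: -2249302247/387464000 ≈ -5.8052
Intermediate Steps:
X = -42 (X = -3*7*2 = -21*2 = -42)
f(x) = 0
L(O) = -21/17 (L(O) = -42/34 = -42*1/34 = -21/17)
B = -1750 (B = 50*(-35) = -1750)
L(f(-2))/26048 + 10159/B = -21/17/26048 + 10159/(-1750) = -21/17*1/26048 + 10159*(-1/1750) = -21/442816 - 10159/1750 = -2249302247/387464000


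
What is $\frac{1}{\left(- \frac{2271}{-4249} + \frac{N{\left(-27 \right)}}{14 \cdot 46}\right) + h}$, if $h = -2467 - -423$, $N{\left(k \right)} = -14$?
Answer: $- \frac{195454}{399407759} \approx -0.00048936$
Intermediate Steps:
$h = -2044$ ($h = -2467 + 423 = -2044$)
$\frac{1}{\left(- \frac{2271}{-4249} + \frac{N{\left(-27 \right)}}{14 \cdot 46}\right) + h} = \frac{1}{\left(- \frac{2271}{-4249} - \frac{14}{14 \cdot 46}\right) - 2044} = \frac{1}{\left(\left(-2271\right) \left(- \frac{1}{4249}\right) - \frac{14}{644}\right) - 2044} = \frac{1}{\left(\frac{2271}{4249} - \frac{1}{46}\right) - 2044} = \frac{1}{\frac{100217}{195454} - 2044} = \frac{1}{- \frac{399407759}{195454}} = - \frac{195454}{399407759}$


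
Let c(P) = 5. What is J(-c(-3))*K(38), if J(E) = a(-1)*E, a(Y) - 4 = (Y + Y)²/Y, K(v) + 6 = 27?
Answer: 0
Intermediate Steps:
K(v) = 21 (K(v) = -6 + 27 = 21)
a(Y) = 4 + 4*Y (a(Y) = 4 + (Y + Y)²/Y = 4 + (2*Y)²/Y = 4 + (4*Y²)/Y = 4 + 4*Y)
J(E) = 0 (J(E) = (4 + 4*(-1))*E = (4 - 4)*E = 0*E = 0)
J(-c(-3))*K(38) = 0*21 = 0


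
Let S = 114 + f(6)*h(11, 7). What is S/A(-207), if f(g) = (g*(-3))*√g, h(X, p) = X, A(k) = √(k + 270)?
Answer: -66*√42/7 + 38*√7/7 ≈ -46.741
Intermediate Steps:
A(k) = √(270 + k)
f(g) = -3*g^(3/2) (f(g) = (-3*g)*√g = -3*g^(3/2))
S = 114 - 198*√6 (S = 114 - 18*√6*11 = 114 - 198*√6 ≈ -371.00)
S/A(-207) = (114 - 198*√6)/(√(270 - 207)) = (114 - 198*√6)/(√63) = (114 - 198*√6)/((3*√7)) = (114 - 198*√6)*(√7/21) = √7*(114 - 198*√6)/21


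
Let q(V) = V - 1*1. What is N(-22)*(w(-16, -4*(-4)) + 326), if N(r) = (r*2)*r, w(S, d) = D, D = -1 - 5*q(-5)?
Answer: 343640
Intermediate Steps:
q(V) = -1 + V (q(V) = V - 1 = -1 + V)
D = 29 (D = -1 - 5*(-1 - 5) = -1 - 5*(-6) = -1 + 30 = 29)
w(S, d) = 29
N(r) = 2*r² (N(r) = (2*r)*r = 2*r²)
N(-22)*(w(-16, -4*(-4)) + 326) = (2*(-22)²)*(29 + 326) = (2*484)*355 = 968*355 = 343640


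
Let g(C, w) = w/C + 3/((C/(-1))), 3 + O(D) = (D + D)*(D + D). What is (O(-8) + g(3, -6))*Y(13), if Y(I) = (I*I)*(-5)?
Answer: -211250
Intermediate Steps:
O(D) = -3 + 4*D² (O(D) = -3 + (D + D)*(D + D) = -3 + (2*D)*(2*D) = -3 + 4*D²)
g(C, w) = -3/C + w/C (g(C, w) = w/C + 3/((C*(-1))) = w/C + 3/((-C)) = w/C + 3*(-1/C) = w/C - 3/C = -3/C + w/C)
Y(I) = -5*I² (Y(I) = I²*(-5) = -5*I²)
(O(-8) + g(3, -6))*Y(13) = ((-3 + 4*(-8)²) + (-3 - 6)/3)*(-5*13²) = ((-3 + 4*64) + (⅓)*(-9))*(-5*169) = ((-3 + 256) - 3)*(-845) = (253 - 3)*(-845) = 250*(-845) = -211250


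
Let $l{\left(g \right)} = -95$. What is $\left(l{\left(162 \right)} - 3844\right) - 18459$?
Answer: $-22398$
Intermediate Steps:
$\left(l{\left(162 \right)} - 3844\right) - 18459 = \left(-95 - 3844\right) - 18459 = -3939 - 18459 = -22398$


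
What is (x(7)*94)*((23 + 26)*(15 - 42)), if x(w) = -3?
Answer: 373086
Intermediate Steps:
(x(7)*94)*((23 + 26)*(15 - 42)) = (-3*94)*((23 + 26)*(15 - 42)) = -13818*(-27) = -282*(-1323) = 373086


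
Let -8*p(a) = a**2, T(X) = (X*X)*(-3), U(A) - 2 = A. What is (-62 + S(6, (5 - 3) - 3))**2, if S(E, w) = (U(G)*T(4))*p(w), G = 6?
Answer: 196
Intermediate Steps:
U(A) = 2 + A
T(X) = -3*X**2 (T(X) = X**2*(-3) = -3*X**2)
p(a) = -a**2/8
S(E, w) = 48*w**2 (S(E, w) = ((2 + 6)*(-3*4**2))*(-w**2/8) = (8*(-3*16))*(-w**2/8) = (8*(-48))*(-w**2/8) = -(-48)*w**2 = 48*w**2)
(-62 + S(6, (5 - 3) - 3))**2 = (-62 + 48*((5 - 3) - 3)**2)**2 = (-62 + 48*(2 - 3)**2)**2 = (-62 + 48*(-1)**2)**2 = (-62 + 48*1)**2 = (-62 + 48)**2 = (-14)**2 = 196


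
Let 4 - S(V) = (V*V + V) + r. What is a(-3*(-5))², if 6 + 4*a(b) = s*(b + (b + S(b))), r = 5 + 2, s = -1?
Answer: 42849/16 ≈ 2678.1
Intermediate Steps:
r = 7
S(V) = -3 - V - V² (S(V) = 4 - ((V*V + V) + 7) = 4 - ((V² + V) + 7) = 4 - ((V + V²) + 7) = 4 - (7 + V + V²) = 4 + (-7 - V - V²) = -3 - V - V²)
a(b) = -¾ - b/4 + b²/4 (a(b) = -3/2 + (-(b + (b + (-3 - b - b²))))/4 = -3/2 + (-(b + (-3 - b²)))/4 = -3/2 + (-(-3 + b - b²))/4 = -3/2 + (3 + b² - b)/4 = -3/2 + (¾ - b/4 + b²/4) = -¾ - b/4 + b²/4)
a(-3*(-5))² = (-¾ - (-3)*(-5)/4 + (-3*(-5))²/4)² = (-¾ - ¼*15 + (¼)*15²)² = (-¾ - 15/4 + (¼)*225)² = (-¾ - 15/4 + 225/4)² = (207/4)² = 42849/16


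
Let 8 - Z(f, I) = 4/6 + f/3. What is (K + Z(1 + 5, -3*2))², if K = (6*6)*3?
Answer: 115600/9 ≈ 12844.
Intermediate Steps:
Z(f, I) = 22/3 - f/3 (Z(f, I) = 8 - (4/6 + f/3) = 8 - (4*(⅙) + f*(⅓)) = 8 - (⅔ + f/3) = 8 + (-⅔ - f/3) = 22/3 - f/3)
K = 108 (K = 36*3 = 108)
(K + Z(1 + 5, -3*2))² = (108 + (22/3 - (1 + 5)/3))² = (108 + (22/3 - ⅓*6))² = (108 + (22/3 - 2))² = (108 + 16/3)² = (340/3)² = 115600/9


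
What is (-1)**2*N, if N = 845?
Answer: 845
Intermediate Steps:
(-1)**2*N = (-1)**2*845 = 1*845 = 845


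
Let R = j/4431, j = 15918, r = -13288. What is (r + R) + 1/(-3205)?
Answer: -8983647261/676255 ≈ -13284.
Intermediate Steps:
R = 758/211 (R = 15918/4431 = 15918*(1/4431) = 758/211 ≈ 3.5924)
(r + R) + 1/(-3205) = (-13288 + 758/211) + 1/(-3205) = -2803010/211 - 1/3205 = -8983647261/676255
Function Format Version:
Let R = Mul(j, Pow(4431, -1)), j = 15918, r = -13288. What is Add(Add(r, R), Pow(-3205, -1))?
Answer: Rational(-8983647261, 676255) ≈ -13284.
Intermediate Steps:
R = Rational(758, 211) (R = Mul(15918, Pow(4431, -1)) = Mul(15918, Rational(1, 4431)) = Rational(758, 211) ≈ 3.5924)
Add(Add(r, R), Pow(-3205, -1)) = Add(Add(-13288, Rational(758, 211)), Pow(-3205, -1)) = Add(Rational(-2803010, 211), Rational(-1, 3205)) = Rational(-8983647261, 676255)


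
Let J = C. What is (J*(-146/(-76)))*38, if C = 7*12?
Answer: 6132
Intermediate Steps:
C = 84
J = 84
(J*(-146/(-76)))*38 = (84*(-146/(-76)))*38 = (84*(-146*(-1/76)))*38 = (84*(73/38))*38 = (3066/19)*38 = 6132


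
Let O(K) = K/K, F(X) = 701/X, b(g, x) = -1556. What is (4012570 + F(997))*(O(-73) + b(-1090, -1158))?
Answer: -6220828801005/997 ≈ -6.2396e+9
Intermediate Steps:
O(K) = 1
(4012570 + F(997))*(O(-73) + b(-1090, -1158)) = (4012570 + 701/997)*(1 - 1556) = (4012570 + 701*(1/997))*(-1555) = (4012570 + 701/997)*(-1555) = (4000532991/997)*(-1555) = -6220828801005/997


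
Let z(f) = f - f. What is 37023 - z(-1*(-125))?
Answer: 37023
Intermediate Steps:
z(f) = 0
37023 - z(-1*(-125)) = 37023 - 1*0 = 37023 + 0 = 37023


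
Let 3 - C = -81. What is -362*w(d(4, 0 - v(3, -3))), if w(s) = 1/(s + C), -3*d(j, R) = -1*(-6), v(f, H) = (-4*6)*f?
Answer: -181/41 ≈ -4.4146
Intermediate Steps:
v(f, H) = -24*f
C = 84 (C = 3 - 1*(-81) = 3 + 81 = 84)
d(j, R) = -2 (d(j, R) = -(-1)*(-6)/3 = -⅓*6 = -2)
w(s) = 1/(84 + s) (w(s) = 1/(s + 84) = 1/(84 + s))
-362*w(d(4, 0 - v(3, -3))) = -362/(84 - 2) = -362/82 = -362*1/82 = -181/41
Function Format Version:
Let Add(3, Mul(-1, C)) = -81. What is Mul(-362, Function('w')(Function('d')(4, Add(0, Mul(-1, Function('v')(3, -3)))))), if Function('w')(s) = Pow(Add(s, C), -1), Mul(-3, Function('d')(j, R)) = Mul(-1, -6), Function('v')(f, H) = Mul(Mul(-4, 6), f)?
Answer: Rational(-181, 41) ≈ -4.4146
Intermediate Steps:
Function('v')(f, H) = Mul(-24, f)
C = 84 (C = Add(3, Mul(-1, -81)) = Add(3, 81) = 84)
Function('d')(j, R) = -2 (Function('d')(j, R) = Mul(Rational(-1, 3), Mul(-1, -6)) = Mul(Rational(-1, 3), 6) = -2)
Function('w')(s) = Pow(Add(84, s), -1) (Function('w')(s) = Pow(Add(s, 84), -1) = Pow(Add(84, s), -1))
Mul(-362, Function('w')(Function('d')(4, Add(0, Mul(-1, Function('v')(3, -3)))))) = Mul(-362, Pow(Add(84, -2), -1)) = Mul(-362, Pow(82, -1)) = Mul(-362, Rational(1, 82)) = Rational(-181, 41)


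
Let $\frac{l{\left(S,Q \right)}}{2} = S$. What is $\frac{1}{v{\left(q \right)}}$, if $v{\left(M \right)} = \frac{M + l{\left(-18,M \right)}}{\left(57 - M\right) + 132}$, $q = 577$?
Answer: $- \frac{388}{541} \approx -0.71719$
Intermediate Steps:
$l{\left(S,Q \right)} = 2 S$
$v{\left(M \right)} = \frac{-36 + M}{189 - M}$ ($v{\left(M \right)} = \frac{M + 2 \left(-18\right)}{\left(57 - M\right) + 132} = \frac{M - 36}{189 - M} = \frac{-36 + M}{189 - M}$)
$\frac{1}{v{\left(q \right)}} = \frac{1}{\frac{1}{-189 + 577} \left(36 - 577\right)} = \frac{1}{\frac{1}{388} \left(36 - 577\right)} = \frac{1}{\frac{1}{388} \left(-541\right)} = \frac{1}{- \frac{541}{388}} = - \frac{388}{541}$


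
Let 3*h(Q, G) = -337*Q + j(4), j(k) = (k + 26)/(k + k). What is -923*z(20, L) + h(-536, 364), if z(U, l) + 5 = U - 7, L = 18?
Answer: 633935/12 ≈ 52828.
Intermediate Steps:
z(U, l) = -12 + U (z(U, l) = -5 + (U - 7) = -5 + (-7 + U) = -12 + U)
j(k) = (26 + k)/(2*k) (j(k) = (26 + k)/((2*k)) = (26 + k)*(1/(2*k)) = (26 + k)/(2*k))
h(Q, G) = 5/4 - 337*Q/3 (h(Q, G) = (-337*Q + (1/2)*(26 + 4)/4)/3 = (-337*Q + (1/2)*(1/4)*30)/3 = (-337*Q + 15/4)/3 = (15/4 - 337*Q)/3 = 5/4 - 337*Q/3)
-923*z(20, L) + h(-536, 364) = -923*(-12 + 20) + (5/4 - 337/3*(-536)) = -923*8 + (5/4 + 180632/3) = -7384 + 722543/12 = 633935/12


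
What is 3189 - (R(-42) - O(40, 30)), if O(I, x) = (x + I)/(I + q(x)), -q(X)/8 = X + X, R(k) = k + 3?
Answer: 142025/44 ≈ 3227.8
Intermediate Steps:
R(k) = 3 + k
q(X) = -16*X (q(X) = -8*(X + X) = -16*X)
O(I, x) = (I + x)/(I - 16*x) (O(I, x) = (x + I)/(I - 16*x) = (I + x)/(I - 16*x))
3189 - (R(-42) - O(40, 30)) = 3189 - ((3 - 42) - (40 + 30)/(40 - 16*30)) = 3189 - (-39 - 70/(40 - 480)) = 3189 - (-39 - 70/(-440)) = 3189 - (-39 - (-1)*70/440) = 3189 - (-39 - 1*(-7/44)) = 3189 - (-39 + 7/44) = 3189 - 1*(-1709/44) = 3189 + 1709/44 = 142025/44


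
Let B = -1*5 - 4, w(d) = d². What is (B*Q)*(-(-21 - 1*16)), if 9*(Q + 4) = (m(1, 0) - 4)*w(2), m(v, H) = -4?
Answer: 2516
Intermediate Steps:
Q = -68/9 (Q = -4 + ((-4 - 4)*2²)/9 = -4 + (-8*4)/9 = -4 + (⅑)*(-32) = -4 - 32/9 = -68/9 ≈ -7.5556)
B = -9 (B = -5 - 4 = -9)
(B*Q)*(-(-21 - 1*16)) = (-9*(-68/9))*(-(-21 - 1*16)) = 68*(-(-21 - 16)) = 68*(-1*(-37)) = 68*37 = 2516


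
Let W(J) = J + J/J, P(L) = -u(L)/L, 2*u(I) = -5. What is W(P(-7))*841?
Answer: 7569/14 ≈ 540.64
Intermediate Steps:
u(I) = -5/2 (u(I) = (½)*(-5) = -5/2)
P(L) = 5/(2*L) (P(L) = -(-5)/(2*L) = 5/(2*L))
W(J) = 1 + J (W(J) = J + 1 = 1 + J)
W(P(-7))*841 = (1 + (5/2)/(-7))*841 = (1 + (5/2)*(-⅐))*841 = (1 - 5/14)*841 = (9/14)*841 = 7569/14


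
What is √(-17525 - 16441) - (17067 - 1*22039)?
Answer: 4972 + 3*I*√3774 ≈ 4972.0 + 184.3*I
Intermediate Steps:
√(-17525 - 16441) - (17067 - 1*22039) = √(-33966) - (17067 - 22039) = 3*I*√3774 - 1*(-4972) = 3*I*√3774 + 4972 = 4972 + 3*I*√3774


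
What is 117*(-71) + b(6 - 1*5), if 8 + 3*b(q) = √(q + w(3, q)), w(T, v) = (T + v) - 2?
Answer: -24929/3 + √3/3 ≈ -8309.1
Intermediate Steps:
w(T, v) = -2 + T + v
b(q) = -8/3 + √(1 + 2*q)/3 (b(q) = -8/3 + √(q + (-2 + 3 + q))/3 = -8/3 + √(q + (1 + q))/3 = -8/3 + √(1 + 2*q)/3)
117*(-71) + b(6 - 1*5) = 117*(-71) + (-8/3 + √(1 + 2*(6 - 1*5))/3) = -8307 + (-8/3 + √(1 + 2*(6 - 5))/3) = -8307 + (-8/3 + √(1 + 2*1)/3) = -8307 + (-8/3 + √(1 + 2)/3) = -8307 + (-8/3 + √3/3) = -24929/3 + √3/3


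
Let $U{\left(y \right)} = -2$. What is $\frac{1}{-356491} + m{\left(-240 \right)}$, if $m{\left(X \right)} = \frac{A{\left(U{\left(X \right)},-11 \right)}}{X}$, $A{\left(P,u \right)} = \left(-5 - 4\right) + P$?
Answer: $\frac{3921161}{85557840} \approx 0.045831$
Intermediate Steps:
$A{\left(P,u \right)} = -9 + P$
$m{\left(X \right)} = - \frac{11}{X}$ ($m{\left(X \right)} = \frac{-9 - 2}{X} = - \frac{11}{X}$)
$\frac{1}{-356491} + m{\left(-240 \right)} = \frac{1}{-356491} - \frac{11}{-240} = - \frac{1}{356491} - - \frac{11}{240} = - \frac{1}{356491} + \frac{11}{240} = \frac{3921161}{85557840}$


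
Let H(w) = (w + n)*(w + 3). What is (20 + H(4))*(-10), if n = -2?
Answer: -340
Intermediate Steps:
H(w) = (-2 + w)*(3 + w) (H(w) = (w - 2)*(w + 3) = (-2 + w)*(3 + w))
(20 + H(4))*(-10) = (20 + (-6 + 4 + 4**2))*(-10) = (20 + (-6 + 4 + 16))*(-10) = (20 + 14)*(-10) = 34*(-10) = -340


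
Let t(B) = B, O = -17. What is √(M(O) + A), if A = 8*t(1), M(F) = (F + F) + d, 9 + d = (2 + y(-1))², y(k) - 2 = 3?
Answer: √14 ≈ 3.7417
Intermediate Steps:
y(k) = 5 (y(k) = 2 + 3 = 5)
d = 40 (d = -9 + (2 + 5)² = -9 + 7² = -9 + 49 = 40)
M(F) = 40 + 2*F (M(F) = (F + F) + 40 = 2*F + 40 = 40 + 2*F)
A = 8 (A = 8*1 = 8)
√(M(O) + A) = √((40 + 2*(-17)) + 8) = √((40 - 34) + 8) = √(6 + 8) = √14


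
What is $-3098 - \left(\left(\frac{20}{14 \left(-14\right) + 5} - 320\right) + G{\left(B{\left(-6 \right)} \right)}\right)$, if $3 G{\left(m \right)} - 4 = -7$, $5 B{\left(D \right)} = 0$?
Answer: $- \frac{530387}{191} \approx -2776.9$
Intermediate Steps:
$B{\left(D \right)} = 0$ ($B{\left(D \right)} = \frac{1}{5} \cdot 0 = 0$)
$G{\left(m \right)} = -1$ ($G{\left(m \right)} = \frac{4}{3} + \frac{1}{3} \left(-7\right) = \frac{4}{3} - \frac{7}{3} = -1$)
$-3098 - \left(\left(\frac{20}{14 \left(-14\right) + 5} - 320\right) + G{\left(B{\left(-6 \right)} \right)}\right) = -3098 - \left(\left(\frac{20}{14 \left(-14\right) + 5} - 320\right) - 1\right) = -3098 - \left(\left(\frac{20}{-196 + 5} - 320\right) - 1\right) = -3098 - \left(\left(\frac{20}{-191} - 320\right) - 1\right) = -3098 - \left(\left(20 \left(- \frac{1}{191}\right) - 320\right) - 1\right) = -3098 - \left(\left(- \frac{20}{191} - 320\right) - 1\right) = -3098 - \left(- \frac{61140}{191} - 1\right) = -3098 - - \frac{61331}{191} = -3098 + \frac{61331}{191} = - \frac{530387}{191}$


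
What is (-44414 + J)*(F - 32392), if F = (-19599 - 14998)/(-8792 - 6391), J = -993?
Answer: 22329942922573/15183 ≈ 1.4707e+9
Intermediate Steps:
F = 34597/15183 (F = -34597/(-15183) = -34597*(-1/15183) = 34597/15183 ≈ 2.2787)
(-44414 + J)*(F - 32392) = (-44414 - 993)*(34597/15183 - 32392) = -45407*(-491773139/15183) = 22329942922573/15183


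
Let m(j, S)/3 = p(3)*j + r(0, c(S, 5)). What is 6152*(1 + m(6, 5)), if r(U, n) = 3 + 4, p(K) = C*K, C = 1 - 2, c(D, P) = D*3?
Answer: -196864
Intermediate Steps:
c(D, P) = 3*D
C = -1
p(K) = -K
r(U, n) = 7
m(j, S) = 21 - 9*j (m(j, S) = 3*((-1*3)*j + 7) = 3*(-3*j + 7) = 3*(7 - 3*j) = 21 - 9*j)
6152*(1 + m(6, 5)) = 6152*(1 + (21 - 9*6)) = 6152*(1 + (21 - 54)) = 6152*(1 - 33) = 6152*(-32) = -196864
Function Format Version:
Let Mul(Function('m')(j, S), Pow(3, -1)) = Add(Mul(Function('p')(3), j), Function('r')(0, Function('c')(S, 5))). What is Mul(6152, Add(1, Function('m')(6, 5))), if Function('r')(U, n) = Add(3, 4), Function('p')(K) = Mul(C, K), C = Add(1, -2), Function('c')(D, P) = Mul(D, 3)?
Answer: -196864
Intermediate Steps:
Function('c')(D, P) = Mul(3, D)
C = -1
Function('p')(K) = Mul(-1, K)
Function('r')(U, n) = 7
Function('m')(j, S) = Add(21, Mul(-9, j)) (Function('m')(j, S) = Mul(3, Add(Mul(Mul(-1, 3), j), 7)) = Mul(3, Add(Mul(-3, j), 7)) = Mul(3, Add(7, Mul(-3, j))) = Add(21, Mul(-9, j)))
Mul(6152, Add(1, Function('m')(6, 5))) = Mul(6152, Add(1, Add(21, Mul(-9, 6)))) = Mul(6152, Add(1, Add(21, -54))) = Mul(6152, Add(1, -33)) = Mul(6152, -32) = -196864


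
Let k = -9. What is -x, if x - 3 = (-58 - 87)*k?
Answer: -1308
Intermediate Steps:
x = 1308 (x = 3 + (-58 - 87)*(-9) = 3 - 145*(-9) = 3 + 1305 = 1308)
-x = -1*1308 = -1308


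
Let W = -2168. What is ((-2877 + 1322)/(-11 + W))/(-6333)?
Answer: -1555/13799607 ≈ -0.00011268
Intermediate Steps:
((-2877 + 1322)/(-11 + W))/(-6333) = ((-2877 + 1322)/(-11 - 2168))/(-6333) = -1555/(-2179)*(-1/6333) = -1555*(-1/2179)*(-1/6333) = (1555/2179)*(-1/6333) = -1555/13799607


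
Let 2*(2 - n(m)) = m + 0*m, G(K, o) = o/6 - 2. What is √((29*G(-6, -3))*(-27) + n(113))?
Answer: √1903 ≈ 43.623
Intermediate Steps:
G(K, o) = -2 + o/6 (G(K, o) = o/6 - 2 = -2 + o/6)
n(m) = 2 - m/2 (n(m) = 2 - (m + 0*m)/2 = 2 - (m + 0)/2 = 2 - m/2)
√((29*G(-6, -3))*(-27) + n(113)) = √((29*(-2 + (⅙)*(-3)))*(-27) + (2 - ½*113)) = √((29*(-2 - ½))*(-27) + (2 - 113/2)) = √((29*(-5/2))*(-27) - 109/2) = √(-145/2*(-27) - 109/2) = √(3915/2 - 109/2) = √1903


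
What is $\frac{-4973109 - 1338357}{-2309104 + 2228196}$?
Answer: $\frac{3155733}{40454} \approx 78.008$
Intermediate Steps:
$\frac{-4973109 - 1338357}{-2309104 + 2228196} = - \frac{6311466}{-80908} = \left(-6311466\right) \left(- \frac{1}{80908}\right) = \frac{3155733}{40454}$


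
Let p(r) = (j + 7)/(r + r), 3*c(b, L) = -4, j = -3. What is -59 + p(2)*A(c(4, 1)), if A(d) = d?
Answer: -181/3 ≈ -60.333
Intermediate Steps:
c(b, L) = -4/3 (c(b, L) = (1/3)*(-4) = -4/3)
p(r) = 2/r (p(r) = (-3 + 7)/(r + r) = 4/((2*r)) = 4*(1/(2*r)) = 2/r)
-59 + p(2)*A(c(4, 1)) = -59 + (2/2)*(-4/3) = -59 + (2*(1/2))*(-4/3) = -59 + 1*(-4/3) = -59 - 4/3 = -181/3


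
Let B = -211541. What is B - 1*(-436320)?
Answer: 224779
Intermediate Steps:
B - 1*(-436320) = -211541 - 1*(-436320) = -211541 + 436320 = 224779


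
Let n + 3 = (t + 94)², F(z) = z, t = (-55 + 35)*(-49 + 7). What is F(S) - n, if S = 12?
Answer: -872341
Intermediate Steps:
t = 840 (t = -20*(-42) = 840)
n = 872353 (n = -3 + (840 + 94)² = -3 + 934² = -3 + 872356 = 872353)
F(S) - n = 12 - 1*872353 = 12 - 872353 = -872341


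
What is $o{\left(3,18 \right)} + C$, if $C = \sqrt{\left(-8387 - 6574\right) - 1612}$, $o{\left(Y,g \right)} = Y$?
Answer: $3 + i \sqrt{16573} \approx 3.0 + 128.74 i$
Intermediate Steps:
$C = i \sqrt{16573}$ ($C = \sqrt{-14961 - 1612} = \sqrt{-16573} = i \sqrt{16573} \approx 128.74 i$)
$o{\left(3,18 \right)} + C = 3 + i \sqrt{16573}$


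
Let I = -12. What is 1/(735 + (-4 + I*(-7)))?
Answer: 1/815 ≈ 0.0012270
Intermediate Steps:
1/(735 + (-4 + I*(-7))) = 1/(735 + (-4 - 12*(-7))) = 1/(735 + (-4 + 84)) = 1/(735 + 80) = 1/815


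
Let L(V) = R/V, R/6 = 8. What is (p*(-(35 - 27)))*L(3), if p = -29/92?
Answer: 928/23 ≈ 40.348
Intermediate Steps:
R = 48 (R = 6*8 = 48)
L(V) = 48/V
p = -29/92 (p = -29*1/92 = -29/92 ≈ -0.31522)
(p*(-(35 - 27)))*L(3) = (-(-29)*(35 - 27)/92)*(48/3) = (-(-29)*8/92)*(48*(⅓)) = -29/92*(-8)*16 = (58/23)*16 = 928/23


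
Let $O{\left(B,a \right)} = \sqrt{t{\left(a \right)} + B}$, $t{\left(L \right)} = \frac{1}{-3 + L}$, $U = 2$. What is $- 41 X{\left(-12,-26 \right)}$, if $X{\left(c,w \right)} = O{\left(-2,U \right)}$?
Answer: $- 41 i \sqrt{3} \approx - 71.014 i$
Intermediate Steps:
$O{\left(B,a \right)} = \sqrt{B + \frac{1}{-3 + a}}$ ($O{\left(B,a \right)} = \sqrt{\frac{1}{-3 + a} + B} = \sqrt{B + \frac{1}{-3 + a}}$)
$X{\left(c,w \right)} = i \sqrt{3}$ ($X{\left(c,w \right)} = \sqrt{\frac{1 - 2 \left(-3 + 2\right)}{-3 + 2}} = \sqrt{\frac{1 - -2}{-1}} = \sqrt{- (1 + 2)} = \sqrt{\left(-1\right) 3} = \sqrt{-3} = i \sqrt{3}$)
$- 41 X{\left(-12,-26 \right)} = - 41 i \sqrt{3}$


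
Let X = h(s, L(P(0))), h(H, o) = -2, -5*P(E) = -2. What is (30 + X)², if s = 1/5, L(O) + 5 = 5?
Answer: 784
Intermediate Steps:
P(E) = ⅖ (P(E) = -⅕*(-2) = ⅖)
L(O) = 0 (L(O) = -5 + 5 = 0)
s = ⅕ ≈ 0.20000
X = -2
(30 + X)² = (30 - 2)² = 28² = 784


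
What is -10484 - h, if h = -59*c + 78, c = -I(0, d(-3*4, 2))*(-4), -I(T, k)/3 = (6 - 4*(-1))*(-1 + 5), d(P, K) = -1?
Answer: -38882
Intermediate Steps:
I(T, k) = -120 (I(T, k) = -3*(6 - 4*(-1))*(-1 + 5) = -3*(6 + 4)*4 = -30*4 = -3*40 = -120)
c = -480 (c = -1*(-120)*(-4) = 120*(-4) = -480)
h = 28398 (h = -59*(-480) + 78 = 28320 + 78 = 28398)
-10484 - h = -10484 - 1*28398 = -10484 - 28398 = -38882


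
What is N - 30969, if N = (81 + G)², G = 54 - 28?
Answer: -19520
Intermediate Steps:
G = 26
N = 11449 (N = (81 + 26)² = 107² = 11449)
N - 30969 = 11449 - 30969 = -19520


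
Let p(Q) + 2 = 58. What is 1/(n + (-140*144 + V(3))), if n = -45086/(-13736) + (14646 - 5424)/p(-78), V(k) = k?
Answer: -12019/240248261 ≈ -5.0027e-5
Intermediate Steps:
p(Q) = 56 (p(Q) = -2 + 58 = 56)
n = 2018722/12019 (n = -45086/(-13736) + (14646 - 5424)/56 = -45086*(-1/13736) + 9222*(1/56) = 22543/6868 + 4611/28 = 2018722/12019 ≈ 167.96)
1/(n + (-140*144 + V(3))) = 1/(2018722/12019 + (-140*144 + 3)) = 1/(2018722/12019 + (-20160 + 3)) = 1/(2018722/12019 - 20157) = 1/(-240248261/12019) = -12019/240248261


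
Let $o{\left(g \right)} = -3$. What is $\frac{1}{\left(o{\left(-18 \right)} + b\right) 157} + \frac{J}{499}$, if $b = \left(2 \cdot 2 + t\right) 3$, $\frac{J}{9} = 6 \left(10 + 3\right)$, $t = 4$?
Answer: $\frac{2314993}{1645203} \approx 1.4071$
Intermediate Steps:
$J = 702$ ($J = 9 \cdot 6 \left(10 + 3\right) = 9 \cdot 6 \cdot 13 = 9 \cdot 78 = 702$)
$b = 24$ ($b = \left(2 \cdot 2 + 4\right) 3 = \left(4 + 4\right) 3 = 8 \cdot 3 = 24$)
$\frac{1}{\left(o{\left(-18 \right)} + b\right) 157} + \frac{J}{499} = \frac{1}{\left(-3 + 24\right) 157} + \frac{702}{499} = \frac{1}{21} \cdot \frac{1}{157} + 702 \cdot \frac{1}{499} = \frac{1}{21} \cdot \frac{1}{157} + \frac{702}{499} = \frac{1}{3297} + \frac{702}{499} = \frac{2314993}{1645203}$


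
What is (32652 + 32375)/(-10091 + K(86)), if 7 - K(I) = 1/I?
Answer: -5592322/867225 ≈ -6.4485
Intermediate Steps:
K(I) = 7 - 1/I
(32652 + 32375)/(-10091 + K(86)) = (32652 + 32375)/(-10091 + (7 - 1/86)) = 65027/(-10091 + (7 - 1*1/86)) = 65027/(-10091 + (7 - 1/86)) = 65027/(-10091 + 601/86) = 65027/(-867225/86) = 65027*(-86/867225) = -5592322/867225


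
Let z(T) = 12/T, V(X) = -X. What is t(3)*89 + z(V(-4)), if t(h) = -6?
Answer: -531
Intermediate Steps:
t(3)*89 + z(V(-4)) = -6*89 + 12/((-1*(-4))) = -534 + 12/4 = -534 + 12*(¼) = -534 + 3 = -531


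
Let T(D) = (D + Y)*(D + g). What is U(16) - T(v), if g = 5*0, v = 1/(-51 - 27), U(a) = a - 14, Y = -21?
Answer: 10529/6084 ≈ 1.7306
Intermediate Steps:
U(a) = -14 + a
v = -1/78 (v = 1/(-78) = -1/78 ≈ -0.012821)
g = 0
T(D) = D*(-21 + D) (T(D) = (D - 21)*(D + 0) = (-21 + D)*D = D*(-21 + D))
U(16) - T(v) = (-14 + 16) - (-1)*(-21 - 1/78)/78 = 2 - (-1)*(-1639)/(78*78) = 2 - 1*1639/6084 = 2 - 1639/6084 = 10529/6084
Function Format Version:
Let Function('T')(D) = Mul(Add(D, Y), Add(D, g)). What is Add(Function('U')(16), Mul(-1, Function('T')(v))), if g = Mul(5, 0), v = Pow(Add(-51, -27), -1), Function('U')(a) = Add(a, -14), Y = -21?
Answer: Rational(10529, 6084) ≈ 1.7306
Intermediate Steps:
Function('U')(a) = Add(-14, a)
v = Rational(-1, 78) (v = Pow(-78, -1) = Rational(-1, 78) ≈ -0.012821)
g = 0
Function('T')(D) = Mul(D, Add(-21, D)) (Function('T')(D) = Mul(Add(D, -21), Add(D, 0)) = Mul(Add(-21, D), D) = Mul(D, Add(-21, D)))
Add(Function('U')(16), Mul(-1, Function('T')(v))) = Add(Add(-14, 16), Mul(-1, Mul(Rational(-1, 78), Add(-21, Rational(-1, 78))))) = Add(2, Mul(-1, Mul(Rational(-1, 78), Rational(-1639, 78)))) = Add(2, Mul(-1, Rational(1639, 6084))) = Add(2, Rational(-1639, 6084)) = Rational(10529, 6084)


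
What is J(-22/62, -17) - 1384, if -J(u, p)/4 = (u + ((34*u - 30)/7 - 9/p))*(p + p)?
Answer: -472520/217 ≈ -2177.5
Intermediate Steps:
J(u, p) = -8*p*(-30/7 - 9/p + 41*u/7) (J(u, p) = -4*(u + ((34*u - 30)/7 - 9/p))*(p + p) = -4*(u + ((-30 + 34*u)*(⅐) - 9/p))*2*p = -4*(u + ((-30/7 + 34*u/7) - 9/p))*2*p = -4*(u + (-30/7 - 9/p + 34*u/7))*2*p = -4*(-30/7 - 9/p + 41*u/7)*2*p = -8*p*(-30/7 - 9/p + 41*u/7))
J(-22/62, -17) - 1384 = (72 + (240/7)*(-17) - 328/7*(-17)*(-22/62)) - 1384 = (72 - 4080/7 - 328/7*(-17)*(-22*1/62)) - 1384 = (72 - 4080/7 - 328/7*(-17)*(-11/31)) - 1384 = (72 - 4080/7 - 61336/217) - 1384 = -172192/217 - 1384 = -472520/217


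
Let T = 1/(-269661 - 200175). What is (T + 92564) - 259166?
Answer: -78275617273/469836 ≈ -1.6660e+5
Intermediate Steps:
T = -1/469836 (T = 1/(-469836) = -1/469836 ≈ -2.1284e-6)
(T + 92564) - 259166 = (-1/469836 + 92564) - 259166 = 43489899503/469836 - 259166 = -78275617273/469836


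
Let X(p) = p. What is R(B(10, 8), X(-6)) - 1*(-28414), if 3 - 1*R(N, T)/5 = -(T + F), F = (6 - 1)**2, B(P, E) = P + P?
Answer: 28524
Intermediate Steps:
B(P, E) = 2*P
F = 25 (F = 5**2 = 25)
R(N, T) = 140 + 5*T (R(N, T) = 15 - (-5)*(T + 25) = 15 - (-5)*(25 + T) = 15 - 5*(-25 - T) = 15 + (125 + 5*T) = 140 + 5*T)
R(B(10, 8), X(-6)) - 1*(-28414) = (140 + 5*(-6)) - 1*(-28414) = (140 - 30) + 28414 = 110 + 28414 = 28524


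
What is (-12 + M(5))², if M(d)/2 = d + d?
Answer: 64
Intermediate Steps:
M(d) = 4*d (M(d) = 2*(d + d) = 2*(2*d) = 4*d)
(-12 + M(5))² = (-12 + 4*5)² = (-12 + 20)² = 8² = 64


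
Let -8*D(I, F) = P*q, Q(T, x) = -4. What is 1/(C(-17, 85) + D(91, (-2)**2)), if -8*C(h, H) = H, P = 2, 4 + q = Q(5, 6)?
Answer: -8/69 ≈ -0.11594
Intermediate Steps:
q = -8 (q = -4 - 4 = -8)
C(h, H) = -H/8
D(I, F) = 2 (D(I, F) = -(-8)/4 = -1/8*(-16) = 2)
1/(C(-17, 85) + D(91, (-2)**2)) = 1/(-1/8*85 + 2) = 1/(-85/8 + 2) = 1/(-69/8) = -8/69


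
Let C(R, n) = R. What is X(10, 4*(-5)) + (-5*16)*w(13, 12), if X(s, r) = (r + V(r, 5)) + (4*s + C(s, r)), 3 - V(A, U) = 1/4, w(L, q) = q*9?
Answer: -34429/4 ≈ -8607.3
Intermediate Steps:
w(L, q) = 9*q
V(A, U) = 11/4 (V(A, U) = 3 - 1/4 = 11/4)
X(s, r) = 11/4 + r + 5*s (X(s, r) = (r + 11/4) + (4*s + s) = (11/4 + r) + 5*s = 11/4 + r + 5*s)
X(10, 4*(-5)) + (-5*16)*w(13, 12) = (11/4 + 4*(-5) + 5*10) + (-5*16)*(9*12) = (11/4 - 20 + 50) - 80*108 = 131/4 - 8640 = -34429/4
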